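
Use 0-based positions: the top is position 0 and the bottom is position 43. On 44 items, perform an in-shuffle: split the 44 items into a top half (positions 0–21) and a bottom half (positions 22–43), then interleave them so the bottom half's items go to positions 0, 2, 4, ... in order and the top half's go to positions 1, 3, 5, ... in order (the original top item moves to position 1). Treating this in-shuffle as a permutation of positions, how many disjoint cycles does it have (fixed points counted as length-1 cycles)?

7

Trace each unvisited position around until it returns:
(0 1 3 7 15 31 ... len 12) (2 5 11 23) (4 9 19 39 34 24) (6 13 27 10 21 43 ... len 12) (8 17 35 26) (14 29) (20 41 38 32)
7 cycles in total.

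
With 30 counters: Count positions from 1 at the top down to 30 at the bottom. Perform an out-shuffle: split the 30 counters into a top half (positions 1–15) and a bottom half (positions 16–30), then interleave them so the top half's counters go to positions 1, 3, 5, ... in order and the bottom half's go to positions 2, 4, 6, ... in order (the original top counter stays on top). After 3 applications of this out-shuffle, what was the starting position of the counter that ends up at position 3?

Work backwards from position 3, undoing one out-shuffle at a time:
3 ← 2 ← 16 ← 23
So the counter now at position 3 started at position 23.

23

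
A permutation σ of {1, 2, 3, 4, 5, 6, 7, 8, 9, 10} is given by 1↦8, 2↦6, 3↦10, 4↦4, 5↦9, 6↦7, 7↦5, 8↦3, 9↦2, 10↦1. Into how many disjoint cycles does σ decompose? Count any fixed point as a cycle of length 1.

Cycle decomposition: (1 8 3 10) (2 6 7 5 9) (4).
3 cycles.

3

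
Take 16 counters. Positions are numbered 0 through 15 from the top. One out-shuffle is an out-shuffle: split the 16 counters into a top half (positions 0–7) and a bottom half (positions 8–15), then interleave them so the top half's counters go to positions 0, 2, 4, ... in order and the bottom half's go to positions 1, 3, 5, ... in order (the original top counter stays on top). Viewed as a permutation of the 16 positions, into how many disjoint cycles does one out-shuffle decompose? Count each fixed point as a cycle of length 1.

6

Trace each unvisited position around until it returns:
(0) (1 2 4 8) (3 6 12 9) (5 10) (7 14 13 11) (15)
6 cycles in total.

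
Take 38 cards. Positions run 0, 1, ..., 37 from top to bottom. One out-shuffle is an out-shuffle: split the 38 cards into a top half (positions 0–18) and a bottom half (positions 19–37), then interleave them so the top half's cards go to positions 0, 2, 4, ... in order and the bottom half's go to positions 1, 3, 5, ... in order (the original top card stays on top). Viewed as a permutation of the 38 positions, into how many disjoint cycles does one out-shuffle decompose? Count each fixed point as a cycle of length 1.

3

Trace each unvisited position around until it returns:
(0) (1 2 4 8 16 32 ... len 36) (37)
3 cycles in total.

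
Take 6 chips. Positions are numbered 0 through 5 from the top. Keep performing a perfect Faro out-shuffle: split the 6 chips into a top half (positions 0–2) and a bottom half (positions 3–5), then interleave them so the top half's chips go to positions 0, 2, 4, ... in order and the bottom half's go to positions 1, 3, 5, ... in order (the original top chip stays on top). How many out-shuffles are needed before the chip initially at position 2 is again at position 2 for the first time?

Follow position 2 under repeated out-shuffles:
2 → 4 → 3 → 1 → 2
It first returns after 4 out-shuffles.

4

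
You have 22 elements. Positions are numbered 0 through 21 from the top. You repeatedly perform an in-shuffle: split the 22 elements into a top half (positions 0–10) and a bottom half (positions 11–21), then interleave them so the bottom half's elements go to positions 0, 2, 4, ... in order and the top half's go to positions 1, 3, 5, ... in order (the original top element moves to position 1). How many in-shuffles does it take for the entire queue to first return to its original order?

The in-shuffle permutes the 22 positions with cycle lengths [11, 11].
Every element is home exactly when every cycle has completed a whole number of laps, i.e. after lcm(11) = 11 in-shuffles.

11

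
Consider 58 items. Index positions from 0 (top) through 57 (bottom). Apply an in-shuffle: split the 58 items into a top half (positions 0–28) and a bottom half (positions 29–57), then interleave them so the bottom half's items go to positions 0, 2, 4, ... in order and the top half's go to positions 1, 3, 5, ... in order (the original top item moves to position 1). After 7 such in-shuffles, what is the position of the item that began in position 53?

Track the item's position through each in-shuffle:
53 → 48 → 38 → 18 → 37 → 16 → 33 → 8

8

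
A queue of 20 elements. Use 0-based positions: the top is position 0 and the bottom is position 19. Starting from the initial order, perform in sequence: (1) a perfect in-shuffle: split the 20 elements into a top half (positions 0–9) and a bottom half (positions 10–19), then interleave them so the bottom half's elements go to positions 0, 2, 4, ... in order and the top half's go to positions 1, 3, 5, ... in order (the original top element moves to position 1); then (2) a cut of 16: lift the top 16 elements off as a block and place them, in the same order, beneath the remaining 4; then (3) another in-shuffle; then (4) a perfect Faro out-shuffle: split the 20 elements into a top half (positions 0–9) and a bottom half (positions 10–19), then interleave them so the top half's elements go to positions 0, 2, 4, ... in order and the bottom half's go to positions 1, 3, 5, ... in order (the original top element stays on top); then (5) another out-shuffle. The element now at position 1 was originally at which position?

19

Undo the operations in reverse order, starting from position 1:
  undo op 5 (out-shuffle, from bottom half): 1 ← 10
  undo op 4 (out-shuffle, from top half): 10 ← 5
  undo op 3 (in-shuffle, from top half): 5 ← 2
  undo op 2 (cut 16): 2 ← 18
  undo op 1 (in-shuffle, from bottom half): 18 ← 19
So the element at position 1 came from original position 19.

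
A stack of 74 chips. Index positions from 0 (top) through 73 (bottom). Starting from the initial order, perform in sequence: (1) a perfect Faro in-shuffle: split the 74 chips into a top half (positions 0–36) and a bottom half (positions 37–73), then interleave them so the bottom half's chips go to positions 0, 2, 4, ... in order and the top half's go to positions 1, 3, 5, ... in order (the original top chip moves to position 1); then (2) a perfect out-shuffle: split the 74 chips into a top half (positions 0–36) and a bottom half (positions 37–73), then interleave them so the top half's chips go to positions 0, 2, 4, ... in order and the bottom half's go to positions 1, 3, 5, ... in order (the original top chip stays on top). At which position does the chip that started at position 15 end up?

Track the chip from position 15 forward through each operation:
  after op 1 (in-shuffle): 15 → 31
  after op 2 (out-shuffle): 31 → 62

62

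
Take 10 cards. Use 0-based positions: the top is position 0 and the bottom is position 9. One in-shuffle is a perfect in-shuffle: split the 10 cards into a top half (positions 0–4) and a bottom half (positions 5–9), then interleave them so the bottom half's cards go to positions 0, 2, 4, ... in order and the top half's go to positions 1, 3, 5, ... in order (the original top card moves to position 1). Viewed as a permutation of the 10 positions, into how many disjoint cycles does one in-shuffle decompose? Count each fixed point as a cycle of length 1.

1

Trace each unvisited position around until it returns:
(0 1 3 7 4 9 8 6 2 5)
1 cycle in total.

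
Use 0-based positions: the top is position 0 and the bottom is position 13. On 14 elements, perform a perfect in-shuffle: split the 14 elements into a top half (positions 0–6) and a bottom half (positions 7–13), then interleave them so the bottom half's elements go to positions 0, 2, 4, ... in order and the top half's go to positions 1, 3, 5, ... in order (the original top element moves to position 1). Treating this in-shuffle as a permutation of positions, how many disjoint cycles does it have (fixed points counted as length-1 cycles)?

Trace each unvisited position around until it returns:
(0 1 3 7) (2 5 11 8) (4 9) (6 13 12 10)
4 cycles in total.

4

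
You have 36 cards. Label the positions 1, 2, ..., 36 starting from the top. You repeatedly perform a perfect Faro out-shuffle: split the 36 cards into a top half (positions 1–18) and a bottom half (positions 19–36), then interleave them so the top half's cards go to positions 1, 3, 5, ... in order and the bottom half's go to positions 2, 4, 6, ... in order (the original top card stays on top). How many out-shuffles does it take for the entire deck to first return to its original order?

12

The out-shuffle permutes the 36 positions with cycle lengths [1, 1, 3, 3, 4, 12, 12].
Every card is home exactly when every cycle has completed a whole number of laps, i.e. after lcm(1, 3, 4, 12) = 12 out-shuffles.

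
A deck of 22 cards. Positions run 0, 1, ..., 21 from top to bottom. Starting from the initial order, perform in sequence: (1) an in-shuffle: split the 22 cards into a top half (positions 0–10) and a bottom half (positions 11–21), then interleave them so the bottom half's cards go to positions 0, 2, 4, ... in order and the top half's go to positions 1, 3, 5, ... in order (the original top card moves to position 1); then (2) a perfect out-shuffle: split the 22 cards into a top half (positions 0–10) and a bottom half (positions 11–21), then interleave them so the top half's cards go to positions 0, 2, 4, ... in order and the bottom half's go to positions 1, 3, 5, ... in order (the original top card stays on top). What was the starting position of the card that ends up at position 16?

15

Undo the operations in reverse order, starting from position 16:
  undo op 2 (out-shuffle, from top half): 16 ← 8
  undo op 1 (in-shuffle, from bottom half): 8 ← 15
So the card at position 16 came from original position 15.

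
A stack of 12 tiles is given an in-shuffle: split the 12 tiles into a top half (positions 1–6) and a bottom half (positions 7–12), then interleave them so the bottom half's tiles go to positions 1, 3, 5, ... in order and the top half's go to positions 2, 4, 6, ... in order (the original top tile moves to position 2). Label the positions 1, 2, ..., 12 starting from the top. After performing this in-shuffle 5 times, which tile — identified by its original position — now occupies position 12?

Work backwards from position 12, undoing one in-shuffle at a time:
12 ← 6 ← 3 ← 8 ← 4 ← 2
So the tile now at position 12 started at position 2.

2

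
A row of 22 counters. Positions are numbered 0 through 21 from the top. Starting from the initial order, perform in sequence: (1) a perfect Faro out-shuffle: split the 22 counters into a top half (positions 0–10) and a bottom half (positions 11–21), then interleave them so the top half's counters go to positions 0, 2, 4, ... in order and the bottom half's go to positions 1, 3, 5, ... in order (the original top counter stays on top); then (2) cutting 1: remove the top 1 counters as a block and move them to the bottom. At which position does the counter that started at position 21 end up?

Track the counter from position 21 forward through each operation:
  after op 1 (out-shuffle): 21 → 21
  after op 2 (cut 1): 21 → 20

20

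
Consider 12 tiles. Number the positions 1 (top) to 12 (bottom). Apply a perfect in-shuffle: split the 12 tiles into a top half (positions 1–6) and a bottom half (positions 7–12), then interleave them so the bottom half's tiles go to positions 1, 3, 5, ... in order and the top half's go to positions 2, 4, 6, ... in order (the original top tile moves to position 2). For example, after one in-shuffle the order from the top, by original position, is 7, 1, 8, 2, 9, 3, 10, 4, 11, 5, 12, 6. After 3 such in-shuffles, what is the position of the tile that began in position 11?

10

Track the tile's position through each in-shuffle:
11 → 9 → 5 → 10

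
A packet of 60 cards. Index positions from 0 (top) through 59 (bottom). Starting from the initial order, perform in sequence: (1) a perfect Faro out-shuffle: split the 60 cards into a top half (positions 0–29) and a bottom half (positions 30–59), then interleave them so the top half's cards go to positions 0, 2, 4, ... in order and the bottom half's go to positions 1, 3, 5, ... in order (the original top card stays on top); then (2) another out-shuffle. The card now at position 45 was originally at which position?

26

Undo the operations in reverse order, starting from position 45:
  undo op 2 (out-shuffle, from bottom half): 45 ← 52
  undo op 1 (out-shuffle, from top half): 52 ← 26
So the card at position 45 came from original position 26.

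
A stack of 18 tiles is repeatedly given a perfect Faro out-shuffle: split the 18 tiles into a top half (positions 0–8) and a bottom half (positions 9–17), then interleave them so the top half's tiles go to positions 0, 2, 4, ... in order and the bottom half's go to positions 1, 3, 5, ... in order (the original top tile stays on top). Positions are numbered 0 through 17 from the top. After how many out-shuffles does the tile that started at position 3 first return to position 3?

8

Follow position 3 under repeated out-shuffles:
3 → 6 → 12 → 7 → 14 → 11 → 5 → 10 → 3
It first returns after 8 out-shuffles.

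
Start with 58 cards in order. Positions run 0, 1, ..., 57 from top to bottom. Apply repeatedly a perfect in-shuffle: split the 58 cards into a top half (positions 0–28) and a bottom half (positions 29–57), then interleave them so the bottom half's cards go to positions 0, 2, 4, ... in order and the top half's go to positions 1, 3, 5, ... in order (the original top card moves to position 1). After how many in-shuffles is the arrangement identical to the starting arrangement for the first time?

58

The in-shuffle permutes the 58 positions with cycle lengths [58].
Every card is home exactly when every cycle has completed a whole number of laps, i.e. after lcm(58) = 58 in-shuffles.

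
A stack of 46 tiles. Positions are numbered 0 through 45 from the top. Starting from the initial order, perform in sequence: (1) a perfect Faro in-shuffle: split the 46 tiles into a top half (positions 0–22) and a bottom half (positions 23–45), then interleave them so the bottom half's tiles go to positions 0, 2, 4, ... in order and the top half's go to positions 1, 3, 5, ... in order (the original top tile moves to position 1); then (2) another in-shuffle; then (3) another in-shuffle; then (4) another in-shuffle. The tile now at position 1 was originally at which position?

5

Undo the operations in reverse order, starting from position 1:
  undo op 4 (in-shuffle, from top half): 1 ← 0
  undo op 3 (in-shuffle, from bottom half): 0 ← 23
  undo op 2 (in-shuffle, from top half): 23 ← 11
  undo op 1 (in-shuffle, from top half): 11 ← 5
So the tile at position 1 came from original position 5.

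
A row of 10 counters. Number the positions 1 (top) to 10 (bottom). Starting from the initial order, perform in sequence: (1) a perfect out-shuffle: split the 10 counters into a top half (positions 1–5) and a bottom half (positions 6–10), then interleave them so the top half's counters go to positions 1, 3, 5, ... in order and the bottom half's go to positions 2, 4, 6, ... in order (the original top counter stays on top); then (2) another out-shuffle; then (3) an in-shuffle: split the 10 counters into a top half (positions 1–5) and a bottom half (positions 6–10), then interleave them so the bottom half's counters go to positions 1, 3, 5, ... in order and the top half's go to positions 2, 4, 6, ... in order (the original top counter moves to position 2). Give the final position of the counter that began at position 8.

Track the counter from position 8 forward through each operation:
  after op 1 (out-shuffle): 8 → 6
  after op 2 (out-shuffle): 6 → 2
  after op 3 (in-shuffle): 2 → 4

4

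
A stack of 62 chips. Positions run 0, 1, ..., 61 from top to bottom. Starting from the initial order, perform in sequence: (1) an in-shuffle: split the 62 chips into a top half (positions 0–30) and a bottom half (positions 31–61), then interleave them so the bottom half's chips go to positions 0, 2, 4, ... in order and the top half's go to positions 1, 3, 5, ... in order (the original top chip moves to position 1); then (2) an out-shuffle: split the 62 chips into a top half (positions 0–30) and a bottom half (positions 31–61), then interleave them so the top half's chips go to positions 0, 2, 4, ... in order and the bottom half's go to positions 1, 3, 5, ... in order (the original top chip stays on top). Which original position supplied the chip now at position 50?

Undo the operations in reverse order, starting from position 50:
  undo op 2 (out-shuffle, from top half): 50 ← 25
  undo op 1 (in-shuffle, from top half): 25 ← 12
So the chip at position 50 came from original position 12.

12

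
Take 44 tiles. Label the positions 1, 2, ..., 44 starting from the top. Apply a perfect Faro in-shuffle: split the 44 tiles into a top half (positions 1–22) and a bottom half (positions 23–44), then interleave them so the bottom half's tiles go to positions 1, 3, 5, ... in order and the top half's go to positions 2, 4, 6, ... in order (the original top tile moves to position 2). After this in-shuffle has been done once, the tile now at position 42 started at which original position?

21

Work backwards from position 42, undoing one in-shuffle at a time:
42 ← 21
So the tile now at position 42 started at position 21.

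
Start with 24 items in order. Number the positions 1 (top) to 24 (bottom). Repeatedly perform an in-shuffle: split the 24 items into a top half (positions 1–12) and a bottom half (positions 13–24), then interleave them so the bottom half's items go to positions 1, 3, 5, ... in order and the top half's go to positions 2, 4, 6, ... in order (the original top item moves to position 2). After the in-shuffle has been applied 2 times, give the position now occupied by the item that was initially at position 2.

Track the item's position through each in-shuffle:
2 → 4 → 8

8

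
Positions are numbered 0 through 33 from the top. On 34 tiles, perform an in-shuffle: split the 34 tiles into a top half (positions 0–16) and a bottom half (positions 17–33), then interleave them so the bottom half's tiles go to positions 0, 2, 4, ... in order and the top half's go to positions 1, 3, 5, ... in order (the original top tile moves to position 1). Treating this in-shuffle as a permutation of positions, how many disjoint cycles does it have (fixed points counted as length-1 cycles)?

5

Trace each unvisited position around until it returns:
(0 1 3 7 15 31 ... len 12) (2 5 11 23 12 25 ... len 12) (4 9 19) (6 13 27 20) (14 29 24)
5 cycles in total.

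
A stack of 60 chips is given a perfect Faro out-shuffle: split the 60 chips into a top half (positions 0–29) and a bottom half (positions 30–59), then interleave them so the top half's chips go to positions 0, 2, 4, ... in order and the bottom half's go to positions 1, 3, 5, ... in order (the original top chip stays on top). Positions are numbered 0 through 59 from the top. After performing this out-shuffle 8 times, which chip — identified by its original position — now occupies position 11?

Work backwards from position 11, undoing one out-shuffle at a time:
11 ← 35 ← 47 ← 53 ← 56 ← 28 ← 14 ← 7 ← 33
So the chip now at position 11 started at position 33.

33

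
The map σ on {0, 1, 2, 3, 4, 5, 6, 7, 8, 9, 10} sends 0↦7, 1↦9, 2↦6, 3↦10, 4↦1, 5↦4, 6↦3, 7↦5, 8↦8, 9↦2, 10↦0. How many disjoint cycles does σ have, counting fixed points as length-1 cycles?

2

Cycle decomposition: (0 7 5 4 1 9 2 6 3 10) (8).
2 cycles.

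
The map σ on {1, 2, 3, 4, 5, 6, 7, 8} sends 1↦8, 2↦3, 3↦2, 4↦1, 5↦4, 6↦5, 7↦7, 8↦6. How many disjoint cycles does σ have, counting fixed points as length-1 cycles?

Cycle decomposition: (1 8 6 5 4) (2 3) (7).
3 cycles.

3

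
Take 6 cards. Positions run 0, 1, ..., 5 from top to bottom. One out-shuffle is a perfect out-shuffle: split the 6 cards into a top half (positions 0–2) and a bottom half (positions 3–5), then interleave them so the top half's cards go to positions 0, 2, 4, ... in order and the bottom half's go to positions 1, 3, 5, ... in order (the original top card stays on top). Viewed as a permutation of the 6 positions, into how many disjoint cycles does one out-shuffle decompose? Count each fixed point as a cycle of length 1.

3

Trace each unvisited position around until it returns:
(0) (1 2 4 3) (5)
3 cycles in total.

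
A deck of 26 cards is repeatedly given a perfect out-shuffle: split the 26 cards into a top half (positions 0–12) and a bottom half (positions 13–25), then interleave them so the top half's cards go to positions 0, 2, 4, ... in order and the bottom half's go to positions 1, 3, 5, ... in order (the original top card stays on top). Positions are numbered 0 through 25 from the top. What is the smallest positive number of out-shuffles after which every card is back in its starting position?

20

The out-shuffle permutes the 26 positions with cycle lengths [1, 1, 4, 20].
Every card is home exactly when every cycle has completed a whole number of laps, i.e. after lcm(1, 4, 20) = 20 out-shuffles.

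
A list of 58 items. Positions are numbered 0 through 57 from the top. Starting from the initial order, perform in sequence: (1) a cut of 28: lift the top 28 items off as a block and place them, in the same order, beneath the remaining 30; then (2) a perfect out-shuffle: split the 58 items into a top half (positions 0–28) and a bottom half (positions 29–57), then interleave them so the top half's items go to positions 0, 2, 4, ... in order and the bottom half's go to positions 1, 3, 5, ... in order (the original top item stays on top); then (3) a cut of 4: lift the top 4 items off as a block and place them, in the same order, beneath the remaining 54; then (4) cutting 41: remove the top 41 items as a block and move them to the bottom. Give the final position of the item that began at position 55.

Track the item from position 55 forward through each operation:
  after op 1 (cut 28): 55 → 27
  after op 2 (out-shuffle): 27 → 54
  after op 3 (cut 4): 54 → 50
  after op 4 (cut 41): 50 → 9

9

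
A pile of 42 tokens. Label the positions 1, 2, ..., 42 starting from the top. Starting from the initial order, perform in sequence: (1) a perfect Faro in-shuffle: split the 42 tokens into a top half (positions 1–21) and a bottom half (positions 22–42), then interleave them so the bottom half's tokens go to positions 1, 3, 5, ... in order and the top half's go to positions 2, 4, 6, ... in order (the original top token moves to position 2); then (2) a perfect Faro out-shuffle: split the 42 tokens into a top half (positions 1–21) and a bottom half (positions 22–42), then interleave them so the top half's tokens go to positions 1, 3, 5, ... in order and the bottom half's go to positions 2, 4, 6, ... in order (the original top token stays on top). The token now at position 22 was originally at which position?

16

Undo the operations in reverse order, starting from position 22:
  undo op 2 (out-shuffle, from bottom half): 22 ← 32
  undo op 1 (in-shuffle, from top half): 32 ← 16
So the token at position 22 came from original position 16.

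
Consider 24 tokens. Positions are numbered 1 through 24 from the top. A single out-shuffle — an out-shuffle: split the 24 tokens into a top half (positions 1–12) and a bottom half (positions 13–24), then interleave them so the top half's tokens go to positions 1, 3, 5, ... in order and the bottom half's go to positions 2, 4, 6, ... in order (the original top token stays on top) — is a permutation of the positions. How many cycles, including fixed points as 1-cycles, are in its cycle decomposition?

4

Trace each unvisited position around until it returns:
(1) (2 3 5 9 17 10 ... len 11) (6 11 21 18 12 23 ... len 11) (24)
4 cycles in total.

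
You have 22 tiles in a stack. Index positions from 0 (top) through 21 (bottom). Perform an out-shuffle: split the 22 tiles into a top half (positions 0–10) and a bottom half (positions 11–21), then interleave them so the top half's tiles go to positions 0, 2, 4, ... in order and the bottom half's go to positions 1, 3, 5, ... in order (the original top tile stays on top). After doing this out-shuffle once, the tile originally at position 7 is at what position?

14

Track the tile's position through each out-shuffle:
7 → 14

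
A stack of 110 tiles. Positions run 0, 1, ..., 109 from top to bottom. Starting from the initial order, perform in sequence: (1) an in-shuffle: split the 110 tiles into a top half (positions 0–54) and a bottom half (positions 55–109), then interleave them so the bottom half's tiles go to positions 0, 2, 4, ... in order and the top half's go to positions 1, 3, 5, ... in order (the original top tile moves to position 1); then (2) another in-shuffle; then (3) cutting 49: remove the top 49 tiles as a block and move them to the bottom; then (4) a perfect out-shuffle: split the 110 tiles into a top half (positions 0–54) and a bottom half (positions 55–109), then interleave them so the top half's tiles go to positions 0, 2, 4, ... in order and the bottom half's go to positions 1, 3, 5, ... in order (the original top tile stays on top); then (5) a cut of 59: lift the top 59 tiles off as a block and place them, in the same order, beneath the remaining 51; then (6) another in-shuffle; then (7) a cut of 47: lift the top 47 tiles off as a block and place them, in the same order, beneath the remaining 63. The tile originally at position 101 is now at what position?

45

Track the tile from position 101 forward through each operation:
  after op 1 (in-shuffle): 101 → 92
  after op 2 (in-shuffle): 92 → 74
  after op 3 (cut 49): 74 → 25
  after op 4 (out-shuffle): 25 → 50
  after op 5 (cut 59): 50 → 101
  after op 6 (in-shuffle): 101 → 92
  after op 7 (cut 47): 92 → 45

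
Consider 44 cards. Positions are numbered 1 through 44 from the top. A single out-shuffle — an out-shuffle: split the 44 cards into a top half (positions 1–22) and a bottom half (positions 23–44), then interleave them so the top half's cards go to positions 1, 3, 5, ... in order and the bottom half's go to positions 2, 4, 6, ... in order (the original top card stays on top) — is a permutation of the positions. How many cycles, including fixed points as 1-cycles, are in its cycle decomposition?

5

Trace each unvisited position around until it returns:
(1) (2 3 5 9 17 33 ... len 14) (4 7 13 25 6 11 ... len 14) (8 15 29 14 27 10 ... len 14) (44)
5 cycles in total.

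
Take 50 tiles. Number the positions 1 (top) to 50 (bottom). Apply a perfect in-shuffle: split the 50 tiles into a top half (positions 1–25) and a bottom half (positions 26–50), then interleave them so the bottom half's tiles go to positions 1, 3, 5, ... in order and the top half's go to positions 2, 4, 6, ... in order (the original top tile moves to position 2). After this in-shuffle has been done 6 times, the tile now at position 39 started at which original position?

Work backwards from position 39, undoing one in-shuffle at a time:
39 ← 45 ← 48 ← 24 ← 12 ← 6 ← 3
So the tile now at position 39 started at position 3.

3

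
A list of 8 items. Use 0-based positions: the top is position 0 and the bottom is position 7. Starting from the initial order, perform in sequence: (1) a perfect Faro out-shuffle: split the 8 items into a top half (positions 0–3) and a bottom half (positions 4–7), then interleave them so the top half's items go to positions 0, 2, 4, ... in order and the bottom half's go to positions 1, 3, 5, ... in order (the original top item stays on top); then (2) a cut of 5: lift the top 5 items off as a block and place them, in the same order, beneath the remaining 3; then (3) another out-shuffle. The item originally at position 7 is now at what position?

Track the item from position 7 forward through each operation:
  after op 1 (out-shuffle): 7 → 7
  after op 2 (cut 5): 7 → 2
  after op 3 (out-shuffle): 2 → 4

4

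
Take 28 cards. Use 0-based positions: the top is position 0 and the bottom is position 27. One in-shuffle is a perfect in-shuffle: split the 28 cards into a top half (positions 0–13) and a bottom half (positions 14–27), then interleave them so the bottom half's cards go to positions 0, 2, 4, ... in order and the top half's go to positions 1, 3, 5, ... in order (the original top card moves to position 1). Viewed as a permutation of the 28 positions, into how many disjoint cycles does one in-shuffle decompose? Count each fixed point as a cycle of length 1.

Trace each unvisited position around until it returns:
(0 1 3 7 15 2 ... len 28)
1 cycle in total.

1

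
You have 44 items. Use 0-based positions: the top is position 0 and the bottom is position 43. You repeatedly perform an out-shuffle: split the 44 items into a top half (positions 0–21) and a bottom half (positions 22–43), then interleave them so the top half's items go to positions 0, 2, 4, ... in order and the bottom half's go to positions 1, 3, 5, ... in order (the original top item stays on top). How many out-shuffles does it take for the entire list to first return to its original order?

14

The out-shuffle permutes the 44 positions with cycle lengths [1, 1, 14, 14, 14].
Every item is home exactly when every cycle has completed a whole number of laps, i.e. after lcm(1, 14) = 14 out-shuffles.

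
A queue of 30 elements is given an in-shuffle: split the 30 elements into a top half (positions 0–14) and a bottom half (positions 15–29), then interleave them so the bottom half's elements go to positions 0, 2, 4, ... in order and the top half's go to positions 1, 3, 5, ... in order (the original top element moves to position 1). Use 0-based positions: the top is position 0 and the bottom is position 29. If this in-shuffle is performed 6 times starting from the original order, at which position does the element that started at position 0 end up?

1

Track the element's position through each in-shuffle:
0 → 1 → 3 → 7 → 15 → 0 → 1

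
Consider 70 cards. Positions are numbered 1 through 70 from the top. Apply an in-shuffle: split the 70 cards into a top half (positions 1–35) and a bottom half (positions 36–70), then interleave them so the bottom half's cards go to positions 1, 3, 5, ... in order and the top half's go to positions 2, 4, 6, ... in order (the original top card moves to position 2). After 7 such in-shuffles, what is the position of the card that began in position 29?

Track the card's position through each in-shuffle:
29 → 58 → 45 → 19 → 38 → 5 → 10 → 20

20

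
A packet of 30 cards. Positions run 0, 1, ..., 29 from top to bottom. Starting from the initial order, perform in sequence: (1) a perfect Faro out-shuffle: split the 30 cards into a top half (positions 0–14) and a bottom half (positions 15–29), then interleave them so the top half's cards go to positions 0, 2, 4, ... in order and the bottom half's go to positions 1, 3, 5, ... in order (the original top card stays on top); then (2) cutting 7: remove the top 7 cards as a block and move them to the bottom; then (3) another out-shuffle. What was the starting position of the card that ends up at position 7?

27

Undo the operations in reverse order, starting from position 7:
  undo op 3 (out-shuffle, from bottom half): 7 ← 18
  undo op 2 (cut 7): 18 ← 25
  undo op 1 (out-shuffle, from bottom half): 25 ← 27
So the card at position 7 came from original position 27.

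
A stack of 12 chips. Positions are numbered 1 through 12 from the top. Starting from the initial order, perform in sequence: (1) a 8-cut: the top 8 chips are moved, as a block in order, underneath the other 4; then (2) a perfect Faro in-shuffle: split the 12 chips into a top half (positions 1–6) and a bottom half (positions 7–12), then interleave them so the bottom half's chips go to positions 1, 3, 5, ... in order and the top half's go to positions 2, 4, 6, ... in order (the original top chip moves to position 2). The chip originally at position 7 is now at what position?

Track the chip from position 7 forward through each operation:
  after op 1 (cut 8): 7 → 11
  after op 2 (in-shuffle): 11 → 9

9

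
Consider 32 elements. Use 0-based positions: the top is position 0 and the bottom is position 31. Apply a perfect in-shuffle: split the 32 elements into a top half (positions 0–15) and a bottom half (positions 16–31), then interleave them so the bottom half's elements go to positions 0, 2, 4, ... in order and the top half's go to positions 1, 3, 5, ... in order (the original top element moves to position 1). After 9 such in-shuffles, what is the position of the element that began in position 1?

Track the element's position through each in-shuffle:
1 → 3 → 7 → 15 → 31 → 30 → 28 → 24 → 16 → 0

0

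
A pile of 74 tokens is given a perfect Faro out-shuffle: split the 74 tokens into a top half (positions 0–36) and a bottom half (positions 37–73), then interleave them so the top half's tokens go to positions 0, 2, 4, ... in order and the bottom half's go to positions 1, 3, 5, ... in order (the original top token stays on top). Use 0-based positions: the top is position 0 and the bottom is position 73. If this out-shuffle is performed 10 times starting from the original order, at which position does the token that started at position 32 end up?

64

Track the token's position through each out-shuffle:
32 → 64 → 55 → 37 → 1 → 2 → 4 → 8 → 16 → 32 → 64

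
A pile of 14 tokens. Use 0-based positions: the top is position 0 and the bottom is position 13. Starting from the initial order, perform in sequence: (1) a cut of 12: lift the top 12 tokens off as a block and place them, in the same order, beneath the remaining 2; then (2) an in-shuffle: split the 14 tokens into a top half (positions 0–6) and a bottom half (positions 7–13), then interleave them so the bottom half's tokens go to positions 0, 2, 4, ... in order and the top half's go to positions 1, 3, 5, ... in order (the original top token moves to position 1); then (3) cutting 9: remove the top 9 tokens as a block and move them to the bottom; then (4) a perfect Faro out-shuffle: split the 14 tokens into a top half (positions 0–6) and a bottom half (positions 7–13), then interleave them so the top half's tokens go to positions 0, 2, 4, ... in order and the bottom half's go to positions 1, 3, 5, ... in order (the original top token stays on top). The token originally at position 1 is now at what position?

Track the token from position 1 forward through each operation:
  after op 1 (cut 12): 1 → 3
  after op 2 (in-shuffle): 3 → 7
  after op 3 (cut 9): 7 → 12
  after op 4 (out-shuffle): 12 → 11

11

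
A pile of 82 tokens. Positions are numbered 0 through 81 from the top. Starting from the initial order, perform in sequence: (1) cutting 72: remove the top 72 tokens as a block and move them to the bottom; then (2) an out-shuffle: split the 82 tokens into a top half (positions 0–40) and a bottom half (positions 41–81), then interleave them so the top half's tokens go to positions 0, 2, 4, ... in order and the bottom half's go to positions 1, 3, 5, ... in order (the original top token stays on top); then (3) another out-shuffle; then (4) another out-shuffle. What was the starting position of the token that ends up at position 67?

49

Undo the operations in reverse order, starting from position 67:
  undo op 4 (out-shuffle, from bottom half): 67 ← 74
  undo op 3 (out-shuffle, from top half): 74 ← 37
  undo op 2 (out-shuffle, from bottom half): 37 ← 59
  undo op 1 (cut 72): 59 ← 49
So the token at position 67 came from original position 49.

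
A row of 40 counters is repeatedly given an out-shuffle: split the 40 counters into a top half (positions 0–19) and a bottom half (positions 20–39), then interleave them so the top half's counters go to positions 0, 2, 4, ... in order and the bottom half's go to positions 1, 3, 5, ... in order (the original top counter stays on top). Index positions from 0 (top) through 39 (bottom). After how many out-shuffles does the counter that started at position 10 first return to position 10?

Follow position 10 under repeated out-shuffles:
10 → 20 → 1 → 2 → 4 → 8 → 16 → 32 → 25 → 11 → 22 → 5 → 10
It first returns after 12 out-shuffles.

12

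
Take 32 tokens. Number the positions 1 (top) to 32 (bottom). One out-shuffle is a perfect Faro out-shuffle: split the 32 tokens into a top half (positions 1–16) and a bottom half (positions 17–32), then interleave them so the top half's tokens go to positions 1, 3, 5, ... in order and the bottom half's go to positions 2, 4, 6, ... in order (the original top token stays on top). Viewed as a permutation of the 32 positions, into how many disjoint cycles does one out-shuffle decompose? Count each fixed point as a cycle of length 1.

8

Trace each unvisited position around until it returns:
(1) (2 3 5 9 17) (4 7 13 25 18) (6 11 21 10 19) (8 15 29 26 20) (12 23 14 27 22) (16 31 30 28 24) (32)
8 cycles in total.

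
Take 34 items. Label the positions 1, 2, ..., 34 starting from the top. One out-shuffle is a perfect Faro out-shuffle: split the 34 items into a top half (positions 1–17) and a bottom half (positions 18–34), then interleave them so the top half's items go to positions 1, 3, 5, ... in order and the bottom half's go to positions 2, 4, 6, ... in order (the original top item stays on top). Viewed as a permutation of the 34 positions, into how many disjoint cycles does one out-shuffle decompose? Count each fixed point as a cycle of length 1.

6

Trace each unvisited position around until it returns:
(1) (2 3 5 9 17 33 32 30 26 18) (4 7 13 25 16 31 28 22 10 19) (6 11 21 8 15 29 24 14 27 20) (12 23) (34)
6 cycles in total.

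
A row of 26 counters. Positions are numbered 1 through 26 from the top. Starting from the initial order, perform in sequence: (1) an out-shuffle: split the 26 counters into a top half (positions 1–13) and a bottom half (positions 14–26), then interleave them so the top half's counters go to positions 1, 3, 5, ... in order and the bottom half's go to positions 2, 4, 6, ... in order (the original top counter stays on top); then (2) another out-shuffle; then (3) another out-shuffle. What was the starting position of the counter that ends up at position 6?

Undo the operations in reverse order, starting from position 6:
  undo op 3 (out-shuffle, from bottom half): 6 ← 16
  undo op 2 (out-shuffle, from bottom half): 16 ← 21
  undo op 1 (out-shuffle, from top half): 21 ← 11
So the counter at position 6 came from original position 11.

11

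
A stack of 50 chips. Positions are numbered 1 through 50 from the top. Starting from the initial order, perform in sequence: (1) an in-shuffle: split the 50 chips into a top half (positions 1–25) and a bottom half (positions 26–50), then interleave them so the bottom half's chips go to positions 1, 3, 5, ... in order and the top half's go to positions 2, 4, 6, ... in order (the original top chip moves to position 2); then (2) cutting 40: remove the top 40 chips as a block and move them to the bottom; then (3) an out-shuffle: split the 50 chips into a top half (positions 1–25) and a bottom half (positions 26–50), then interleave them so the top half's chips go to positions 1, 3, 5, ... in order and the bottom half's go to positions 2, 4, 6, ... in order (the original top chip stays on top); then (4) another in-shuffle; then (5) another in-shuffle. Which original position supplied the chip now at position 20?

Undo the operations in reverse order, starting from position 20:
  undo op 5 (in-shuffle, from top half): 20 ← 10
  undo op 4 (in-shuffle, from top half): 10 ← 5
  undo op 3 (out-shuffle, from top half): 5 ← 3
  undo op 2 (cut 40): 3 ← 43
  undo op 1 (in-shuffle, from bottom half): 43 ← 47
So the chip at position 20 came from original position 47.

47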